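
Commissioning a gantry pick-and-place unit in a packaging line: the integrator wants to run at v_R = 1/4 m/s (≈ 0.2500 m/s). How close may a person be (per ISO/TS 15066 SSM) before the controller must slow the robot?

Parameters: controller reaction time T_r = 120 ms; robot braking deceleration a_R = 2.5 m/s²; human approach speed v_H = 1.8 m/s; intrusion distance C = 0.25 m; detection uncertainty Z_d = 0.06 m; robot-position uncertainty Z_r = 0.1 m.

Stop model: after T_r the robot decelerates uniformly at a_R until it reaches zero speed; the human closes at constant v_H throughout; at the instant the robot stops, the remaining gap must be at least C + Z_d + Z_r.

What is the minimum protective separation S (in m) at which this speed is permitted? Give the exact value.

braking lasts T_s = (1/4)/(5/2) = 0.1000 s
reaction-phase robot travel = 0.2500·0.1200 = 0.0300 m
robot covers 0.2500·0.1000 − ½·2.5000·0.1000² = 0.0125 m while stopping
person approaches 1.8000·(0.1200+0.1000) = 0.3960 m
margins: 0.2500+0.0600+0.1000 = 0.4100 m
S_min ≈ 0.0300+0.0125+0.3960+0.4100  ⇒  S_min = 1697/2000 m

S_min = 1697/2000 m = 0.8485 m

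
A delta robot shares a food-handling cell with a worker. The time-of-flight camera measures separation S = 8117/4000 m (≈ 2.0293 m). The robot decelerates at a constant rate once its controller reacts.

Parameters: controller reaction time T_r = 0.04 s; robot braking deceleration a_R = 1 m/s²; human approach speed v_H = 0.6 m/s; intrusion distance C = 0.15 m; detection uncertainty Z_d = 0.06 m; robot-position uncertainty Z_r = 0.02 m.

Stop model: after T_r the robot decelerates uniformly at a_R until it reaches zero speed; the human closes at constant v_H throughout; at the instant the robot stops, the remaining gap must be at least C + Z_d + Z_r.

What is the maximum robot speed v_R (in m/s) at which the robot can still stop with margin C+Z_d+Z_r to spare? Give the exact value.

quadratic (1/2)·v² + (16/25)·v + (-7101/4000) = 0
  disc = (16/25)² − 4·(1/2)·(-7101/4000) = 39601/10000 ; √disc = 199/100
  v_R = (−(16/25) + 199/100) / (2·(1/2)) = 27/20 m/s
check:
stop time T_s = (27/20)/1 = 1.3500 s
reaction-phase robot travel = 1.3500·0.0400 = 0.0540 m
braking distance = 1.3500²/(2·1.0000) = 0.9113 m
human closes 0.6000·1.3900 = 0.8340 m
margins: 0.1500+0.0600+0.0200 = 0.2300 m
sum ≈ 0.0540+0.9113+0.8340+0.2300 ≈ 2.0293 m = S ✓

v_R_max = 27/20 m/s = 1.3500 m/s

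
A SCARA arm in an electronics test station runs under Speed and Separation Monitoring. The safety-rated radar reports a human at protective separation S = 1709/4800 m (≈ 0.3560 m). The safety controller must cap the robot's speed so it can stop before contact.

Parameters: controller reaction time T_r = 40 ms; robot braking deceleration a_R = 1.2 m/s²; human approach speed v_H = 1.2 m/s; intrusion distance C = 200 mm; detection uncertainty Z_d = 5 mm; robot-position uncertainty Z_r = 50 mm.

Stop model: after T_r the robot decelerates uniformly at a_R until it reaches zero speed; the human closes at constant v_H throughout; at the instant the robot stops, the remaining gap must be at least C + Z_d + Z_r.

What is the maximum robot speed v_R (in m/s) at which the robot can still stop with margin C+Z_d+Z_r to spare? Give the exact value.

collect terms ⇒ (5/12)·v_R² + (26/25)·v_R + (-1273/24000) = 0
  disc = (26/25)² − 4·(5/12)·(-1273/24000) = 421201/360000 ; √disc = 649/600
  v_R = (−(26/25) + 649/600) / (2·(5/12)) = 1/20 m/s
check:
braking lasts T_s = (1/20)/(6/5) = 0.0417 s
robot in T_r: 0.0500·0.0400 = 0.0020 m
robot under decel: 0.0500²/(2·1.2000) = 0.0010 m
human over T_r+T_s: 1.2000·(0.0400+0.0417) = 0.0980 m
margins: 0.2000+0.0050+0.0500 = 0.2550 m
sum ≈ 0.0020+0.0010+0.0980+0.2550 ≈ 0.3560 m = S ✓

v_R_max = 1/20 m/s = 0.0500 m/s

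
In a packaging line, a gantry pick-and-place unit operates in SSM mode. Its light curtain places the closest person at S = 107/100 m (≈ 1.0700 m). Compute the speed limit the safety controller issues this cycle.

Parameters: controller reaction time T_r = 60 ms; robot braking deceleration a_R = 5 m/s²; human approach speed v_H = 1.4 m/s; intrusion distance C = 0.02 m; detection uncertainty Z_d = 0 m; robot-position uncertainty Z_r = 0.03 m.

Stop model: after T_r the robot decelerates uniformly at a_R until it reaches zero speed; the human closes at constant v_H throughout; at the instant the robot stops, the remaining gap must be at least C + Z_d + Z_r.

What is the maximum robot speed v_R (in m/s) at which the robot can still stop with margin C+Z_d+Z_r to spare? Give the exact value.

v_R_max = 9/5 m/s = 1.8000 m/s

collect terms ⇒ (1/10)·v_R² + (17/50)·v_R + (-117/125) = 0
  disc = (17/50)² − 4·(1/10)·(-117/125) = 49/100 ; √disc = 7/10
  v_R = (−(17/50) + 7/10) / (2·(1/10)) = 9/5 m/s
check:
T_s = v_R/a_R = (9/5)/5 = 0.3600 s
robot covers v_R·T_r = 1.8000·0.0600 = 0.1080 m before braking
robot covers 1.8000·0.3600 − ½·5.0000·0.3600² = 0.3240 m while stopping
human over T_r+T_s: 1.4000·(0.0600+0.3600) = 0.5880 m
margins: 0.0200+0.0000+0.0300 = 0.0500 m
sum ≈ 0.1080+0.3240+0.5880+0.0500 ≈ 1.0700 m = S ✓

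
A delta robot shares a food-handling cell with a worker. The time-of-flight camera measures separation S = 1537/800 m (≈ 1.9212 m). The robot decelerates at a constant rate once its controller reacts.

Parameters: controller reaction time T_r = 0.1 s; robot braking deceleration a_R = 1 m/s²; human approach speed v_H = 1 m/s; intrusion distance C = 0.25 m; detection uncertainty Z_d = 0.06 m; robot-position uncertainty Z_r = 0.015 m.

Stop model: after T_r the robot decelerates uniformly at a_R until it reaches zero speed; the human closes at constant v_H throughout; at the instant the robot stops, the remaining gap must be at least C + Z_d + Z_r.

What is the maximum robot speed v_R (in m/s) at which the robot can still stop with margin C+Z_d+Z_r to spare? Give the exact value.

v_R_max = 19/20 m/s = 0.9500 m/s

collect terms ⇒ (1/2)·v_R² + (11/10)·v_R + (-1197/800) = 0
  disc = (11/10)² − 4·(1/2)·(-1197/800) = 1681/400 ; √disc = 41/20
  v_R = (−(11/10) + 41/20) / (2·(1/2)) = 19/20 m/s
check:
T_s = v_R/a_R = (19/20)/1 = 0.9500 s
robot in T_r: 0.9500·0.1000 = 0.0950 m
braking distance = 0.9500²/(2·1.0000) = 0.4512 m
human closes 1.0000·1.0500 = 1.0500 m
margins: 0.2500+0.0600+0.0150 = 0.3250 m
sum ≈ 0.0950+0.4512+1.0500+0.3250 ≈ 1.9212 m = S ✓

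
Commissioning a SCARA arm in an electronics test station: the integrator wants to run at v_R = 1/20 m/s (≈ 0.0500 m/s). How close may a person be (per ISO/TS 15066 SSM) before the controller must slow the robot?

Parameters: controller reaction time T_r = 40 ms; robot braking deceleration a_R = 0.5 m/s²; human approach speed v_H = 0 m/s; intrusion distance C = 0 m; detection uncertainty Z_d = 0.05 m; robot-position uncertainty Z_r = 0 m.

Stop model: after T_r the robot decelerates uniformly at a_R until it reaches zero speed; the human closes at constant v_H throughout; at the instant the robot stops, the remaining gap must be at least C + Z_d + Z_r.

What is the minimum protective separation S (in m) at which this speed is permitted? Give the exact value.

S_min = 109/2000 m = 0.0545 m

stop time T_s = (1/20)/(1/2) = 0.1000 s
robot in T_r: 0.0500·0.0400 = 0.0020 m
robot under decel: 0.0500²/(2·0.5000) = 0.0025 m
person approaches 0.0000·(0.0400+0.1000) = 0.0000 m
margins: 0.0000+0.0500+0.0000 = 0.0500 m
S_min ≈ 0.0020+0.0025+0.0000+0.0500  ⇒  S_min = 109/2000 m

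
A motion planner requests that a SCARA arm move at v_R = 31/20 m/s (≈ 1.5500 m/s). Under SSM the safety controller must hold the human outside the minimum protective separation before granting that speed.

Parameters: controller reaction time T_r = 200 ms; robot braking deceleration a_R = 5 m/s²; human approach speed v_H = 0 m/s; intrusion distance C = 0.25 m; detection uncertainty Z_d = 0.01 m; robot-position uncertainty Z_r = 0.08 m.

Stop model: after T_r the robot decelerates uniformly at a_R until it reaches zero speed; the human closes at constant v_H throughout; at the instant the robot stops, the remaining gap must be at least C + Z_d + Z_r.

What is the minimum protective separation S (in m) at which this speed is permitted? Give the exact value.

S_min = 3561/4000 m = 0.8902 m

braking lasts T_s = (31/20)/5 = 0.3100 s
robot in T_r: 1.5500·0.2000 = 0.3100 m
robot under decel: 1.5500²/(2·5.0000) = 0.2402 m
human over T_r+T_s: 0.0000·(0.2000+0.3100) = 0.0000 m
margins: 0.2500+0.0100+0.0800 = 0.3400 m
S_min ≈ 0.3100+0.2402+0.0000+0.3400  ⇒  S_min = 3561/4000 m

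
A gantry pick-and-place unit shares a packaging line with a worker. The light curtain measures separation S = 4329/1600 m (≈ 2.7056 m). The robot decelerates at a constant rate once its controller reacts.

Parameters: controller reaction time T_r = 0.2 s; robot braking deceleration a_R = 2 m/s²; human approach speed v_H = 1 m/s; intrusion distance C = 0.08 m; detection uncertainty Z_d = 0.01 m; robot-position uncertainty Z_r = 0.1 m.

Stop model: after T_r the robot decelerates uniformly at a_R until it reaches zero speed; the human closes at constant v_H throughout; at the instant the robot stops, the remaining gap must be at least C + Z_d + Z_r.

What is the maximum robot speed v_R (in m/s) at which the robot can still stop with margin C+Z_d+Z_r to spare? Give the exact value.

v_R_max = 39/20 m/s = 1.9500 m/s

collect terms ⇒ (1/4)·v_R² + (7/10)·v_R + (-741/320) = 0
  disc = (7/10)² − 4·(1/4)·(-741/320) = 4489/1600 ; √disc = 67/40
  v_R = (−(7/10) + 67/40) / (2·(1/4)) = 39/20 m/s
check:
stop time T_s = (39/20)/2 = 0.9750 s
reaction-phase robot travel = 1.9500·0.2000 = 0.3900 m
braking distance = 1.9500²/(2·2.0000) = 0.9506 m
human over T_r+T_s: 1.0000·(0.2000+0.9750) = 1.1750 m
margins: 0.0800+0.0100+0.1000 = 0.1900 m
sum ≈ 0.3900+0.9506+1.1750+0.1900 ≈ 2.7056 m = S ✓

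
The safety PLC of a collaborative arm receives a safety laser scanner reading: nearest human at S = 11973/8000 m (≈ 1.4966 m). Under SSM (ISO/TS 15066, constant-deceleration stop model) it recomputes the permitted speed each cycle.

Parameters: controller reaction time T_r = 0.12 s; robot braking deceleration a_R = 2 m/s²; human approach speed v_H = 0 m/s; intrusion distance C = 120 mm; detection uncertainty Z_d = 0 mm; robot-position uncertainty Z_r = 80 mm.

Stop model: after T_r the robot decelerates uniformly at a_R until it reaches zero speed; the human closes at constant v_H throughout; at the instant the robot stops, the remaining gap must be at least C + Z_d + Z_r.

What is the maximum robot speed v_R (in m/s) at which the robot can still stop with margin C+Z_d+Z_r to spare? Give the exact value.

quadratic (1/4)·v² + (3/25)·v + (-10373/8000) = 0
  disc = (3/25)² − 4·(1/4)·(-10373/8000) = 52441/40000 ; √disc = 229/200
  v_R = (−(3/25) + 229/200) / (2·(1/4)) = 41/20 m/s
check:
stop time T_s = (41/20)/2 = 1.0250 s
reaction-phase robot travel = 2.0500·0.1200 = 0.2460 m
robot under decel: 2.0500²/(2·2.0000) = 1.0506 m
human over T_r+T_s: 0.0000·(0.1200+1.0250) = 0.0000 m
residual clearance needed = 0.1200+0.0000+0.0800 = 0.2000 m
sum ≈ 0.2460+1.0506+0.0000+0.2000 ≈ 1.4966 m = S ✓

v_R_max = 41/20 m/s = 2.0500 m/s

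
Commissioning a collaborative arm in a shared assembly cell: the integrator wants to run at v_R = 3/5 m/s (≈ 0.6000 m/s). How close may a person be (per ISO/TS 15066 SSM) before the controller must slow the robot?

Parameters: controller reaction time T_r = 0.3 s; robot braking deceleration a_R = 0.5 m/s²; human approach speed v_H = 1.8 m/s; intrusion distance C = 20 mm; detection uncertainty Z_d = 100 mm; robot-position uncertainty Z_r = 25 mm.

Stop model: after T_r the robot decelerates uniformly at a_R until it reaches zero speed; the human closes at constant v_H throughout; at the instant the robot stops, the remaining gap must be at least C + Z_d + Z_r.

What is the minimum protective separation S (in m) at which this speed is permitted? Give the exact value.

S_min = 677/200 m = 3.3850 m

T_s = v_R/a_R = (3/5)/(1/2) = 1.2000 s
reaction-phase robot travel = 0.6000·0.3000 = 0.1800 m
robot covers 0.6000·1.2000 − ½·0.5000·1.2000² = 0.3600 m while stopping
human over T_r+T_s: 1.8000·(0.3000+1.2000) = 2.7000 m
margins: 0.0200+0.1000+0.0250 = 0.1450 m
S_min ≈ 0.1800+0.3600+2.7000+0.1450  ⇒  S_min = 677/200 m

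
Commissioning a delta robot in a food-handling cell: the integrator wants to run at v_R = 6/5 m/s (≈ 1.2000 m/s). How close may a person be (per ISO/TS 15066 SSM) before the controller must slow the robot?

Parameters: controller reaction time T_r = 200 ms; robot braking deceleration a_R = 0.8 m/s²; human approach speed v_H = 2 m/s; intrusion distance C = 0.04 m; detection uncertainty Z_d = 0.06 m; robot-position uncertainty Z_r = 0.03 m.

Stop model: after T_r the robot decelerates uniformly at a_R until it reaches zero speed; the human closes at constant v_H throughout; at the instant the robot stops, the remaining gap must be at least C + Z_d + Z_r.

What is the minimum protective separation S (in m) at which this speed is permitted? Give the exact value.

S_min = 467/100 m = 4.6700 m

stop time T_s = (6/5)/(4/5) = 1.5000 s
robot covers v_R·T_r = 1.2000·0.2000 = 0.2400 m before braking
robot under decel: 1.2000²/(2·0.8000) = 0.9000 m
human closes 2.0000·1.7000 = 3.4000 m
margins: 0.0400+0.0600+0.0300 = 0.1300 m
S_min ≈ 0.2400+0.9000+3.4000+0.1300  ⇒  S_min = 467/100 m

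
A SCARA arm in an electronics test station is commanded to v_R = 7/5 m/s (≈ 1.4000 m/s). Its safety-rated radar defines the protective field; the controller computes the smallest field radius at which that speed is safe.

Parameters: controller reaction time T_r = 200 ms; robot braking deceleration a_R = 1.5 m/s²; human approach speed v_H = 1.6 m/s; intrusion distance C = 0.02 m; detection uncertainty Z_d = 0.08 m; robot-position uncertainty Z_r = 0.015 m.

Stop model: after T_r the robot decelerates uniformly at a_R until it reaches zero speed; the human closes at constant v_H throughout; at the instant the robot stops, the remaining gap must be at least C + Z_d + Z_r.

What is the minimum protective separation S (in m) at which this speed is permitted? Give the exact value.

braking lasts T_s = (7/5)/(3/2) = 0.9333 s
reaction-phase robot travel = 1.4000·0.2000 = 0.2800 m
braking distance = 1.4000²/(2·1.5000) = 0.6533 m
human closes 1.6000·1.1333 = 1.8133 m
C+Z_d+Z_r = 0.0200+0.0800+0.0150 = 0.1150 m
S_min ≈ 0.2800+0.6533+1.8133+0.1150  ⇒  S_min = 1717/600 m

S_min = 1717/600 m = 2.8617 m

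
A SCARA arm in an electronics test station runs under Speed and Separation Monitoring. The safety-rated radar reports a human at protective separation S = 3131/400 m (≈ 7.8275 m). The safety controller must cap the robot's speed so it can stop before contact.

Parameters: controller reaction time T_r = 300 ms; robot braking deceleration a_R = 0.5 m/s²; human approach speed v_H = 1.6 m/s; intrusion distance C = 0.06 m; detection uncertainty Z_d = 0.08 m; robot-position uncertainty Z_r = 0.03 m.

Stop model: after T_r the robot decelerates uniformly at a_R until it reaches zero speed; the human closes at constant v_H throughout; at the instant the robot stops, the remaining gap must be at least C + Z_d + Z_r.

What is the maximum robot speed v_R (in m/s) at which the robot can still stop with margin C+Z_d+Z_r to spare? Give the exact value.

quadratic (1)·v² + (7/2)·v + (-2871/400) = 0
  disc = (7/2)² − 4·(1)·(-2871/400) = 1024/25 ; √disc = 32/5
  v_R = (−(7/2) + 32/5) / (2·(1)) = 29/20 m/s
check:
braking lasts T_s = (29/20)/(1/2) = 2.9000 s
robot in T_r: 1.4500·0.3000 = 0.4350 m
robot under decel: 1.4500²/(2·0.5000) = 2.1025 m
human over T_r+T_s: 1.6000·(0.3000+2.9000) = 5.1200 m
margins: 0.0600+0.0800+0.0300 = 0.1700 m
sum ≈ 0.4350+2.1025+5.1200+0.1700 ≈ 7.8275 m = S ✓

v_R_max = 29/20 m/s = 1.4500 m/s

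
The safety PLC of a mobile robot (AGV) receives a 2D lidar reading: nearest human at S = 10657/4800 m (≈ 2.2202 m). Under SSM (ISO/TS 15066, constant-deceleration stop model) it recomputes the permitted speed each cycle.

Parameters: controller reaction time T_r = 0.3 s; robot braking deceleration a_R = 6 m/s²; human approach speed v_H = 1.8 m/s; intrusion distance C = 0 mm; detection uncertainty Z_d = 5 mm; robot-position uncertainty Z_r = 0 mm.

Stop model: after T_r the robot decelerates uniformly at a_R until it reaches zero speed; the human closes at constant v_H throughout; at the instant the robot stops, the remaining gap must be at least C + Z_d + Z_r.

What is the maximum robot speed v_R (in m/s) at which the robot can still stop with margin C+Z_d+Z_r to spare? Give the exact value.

v_R_max = 43/20 m/s = 2.1500 m/s

collect terms ⇒ (1/12)·v_R² + (3/5)·v_R + (-8041/4800) = 0
  disc = (3/5)² − 4·(1/12)·(-8041/4800) = 529/576 ; √disc = 23/24
  v_R = (−(3/5) + 23/24) / (2·(1/12)) = 43/20 m/s
check:
T_s = v_R/a_R = (43/20)/6 = 0.3583 s
robot in T_r: 2.1500·0.3000 = 0.6450 m
robot covers 2.1500·0.3583 − ½·6.0000·0.3583² = 0.3852 m while stopping
person approaches 1.8000·(0.3000+0.3583) = 1.1850 m
C+Z_d+Z_r = 0.0000+0.0050+0.0000 = 0.0050 m
sum ≈ 0.6450+0.3852+1.1850+0.0050 ≈ 2.2202 m = S ✓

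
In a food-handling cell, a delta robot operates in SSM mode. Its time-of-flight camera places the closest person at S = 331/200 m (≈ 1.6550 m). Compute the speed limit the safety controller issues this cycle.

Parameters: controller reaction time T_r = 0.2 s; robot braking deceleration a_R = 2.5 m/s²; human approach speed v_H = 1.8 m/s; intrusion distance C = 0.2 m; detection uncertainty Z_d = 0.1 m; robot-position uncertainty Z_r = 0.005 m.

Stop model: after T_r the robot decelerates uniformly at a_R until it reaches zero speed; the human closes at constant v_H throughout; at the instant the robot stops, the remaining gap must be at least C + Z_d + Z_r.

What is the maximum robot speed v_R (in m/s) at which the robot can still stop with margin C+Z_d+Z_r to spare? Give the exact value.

collect terms ⇒ (1/5)·v_R² + (23/25)·v_R + (-99/100) = 0
  disc = (23/25)² − 4·(1/5)·(-99/100) = 1024/625 ; √disc = 32/25
  v_R = (−(23/25) + 32/25) / (2·(1/5)) = 9/10 m/s
check:
stop time T_s = (9/10)/(5/2) = 0.3600 s
reaction-phase robot travel = 0.9000·0.2000 = 0.1800 m
robot covers 0.9000·0.3600 − ½·2.5000·0.3600² = 0.1620 m while stopping
human closes 1.8000·0.5600 = 1.0080 m
C+Z_d+Z_r = 0.2000+0.1000+0.0050 = 0.3050 m
sum ≈ 0.1800+0.1620+1.0080+0.3050 ≈ 1.6550 m = S ✓

v_R_max = 9/10 m/s = 0.9000 m/s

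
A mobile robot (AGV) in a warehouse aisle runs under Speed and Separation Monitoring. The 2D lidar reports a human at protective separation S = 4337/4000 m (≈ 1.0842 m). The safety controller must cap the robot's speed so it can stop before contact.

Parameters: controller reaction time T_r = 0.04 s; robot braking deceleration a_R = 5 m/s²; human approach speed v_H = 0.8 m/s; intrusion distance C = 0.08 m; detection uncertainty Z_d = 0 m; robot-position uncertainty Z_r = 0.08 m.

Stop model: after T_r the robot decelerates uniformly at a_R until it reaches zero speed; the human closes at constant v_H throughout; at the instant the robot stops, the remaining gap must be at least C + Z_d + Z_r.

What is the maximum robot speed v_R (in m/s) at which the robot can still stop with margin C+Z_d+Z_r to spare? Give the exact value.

v_R_max = 43/20 m/s = 2.1500 m/s

collect terms ⇒ (1/10)·v_R² + (1/5)·v_R + (-3569/4000) = 0
  disc = (1/5)² − 4·(1/10)·(-3569/4000) = 3969/10000 ; √disc = 63/100
  v_R = (−(1/5) + 63/100) / (2·(1/10)) = 43/20 m/s
check:
stop time T_s = (43/20)/5 = 0.4300 s
robot in T_r: 2.1500·0.0400 = 0.0860 m
robot under decel: 2.1500²/(2·5.0000) = 0.4622 m
person approaches 0.8000·(0.0400+0.4300) = 0.3760 m
residual clearance needed = 0.0800+0.0000+0.0800 = 0.1600 m
sum ≈ 0.0860+0.4622+0.3760+0.1600 ≈ 1.0842 m = S ✓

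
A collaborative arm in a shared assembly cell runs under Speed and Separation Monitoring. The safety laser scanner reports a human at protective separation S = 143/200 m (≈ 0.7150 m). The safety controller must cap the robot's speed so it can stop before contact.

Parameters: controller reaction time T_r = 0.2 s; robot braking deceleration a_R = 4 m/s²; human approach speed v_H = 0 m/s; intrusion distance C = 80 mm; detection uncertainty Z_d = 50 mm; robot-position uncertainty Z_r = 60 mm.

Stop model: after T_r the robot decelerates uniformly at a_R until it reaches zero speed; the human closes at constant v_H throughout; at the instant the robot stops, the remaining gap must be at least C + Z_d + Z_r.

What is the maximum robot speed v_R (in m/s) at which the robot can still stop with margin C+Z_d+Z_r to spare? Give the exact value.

v_R_max = 7/5 m/s = 1.4000 m/s

collect terms ⇒ (1/8)·v_R² + (1/5)·v_R + (-21/40) = 0
  disc = (1/5)² − 4·(1/8)·(-21/40) = 121/400 ; √disc = 11/20
  v_R = (−(1/5) + 11/20) / (2·(1/8)) = 7/5 m/s
check:
T_s = v_R/a_R = (7/5)/4 = 0.3500 s
robot in T_r: 1.4000·0.2000 = 0.2800 m
robot covers 1.4000·0.3500 − ½·4.0000·0.3500² = 0.2450 m while stopping
person approaches 0.0000·(0.2000+0.3500) = 0.0000 m
C+Z_d+Z_r = 0.0800+0.0500+0.0600 = 0.1900 m
sum ≈ 0.2800+0.2450+0.0000+0.1900 ≈ 0.7150 m = S ✓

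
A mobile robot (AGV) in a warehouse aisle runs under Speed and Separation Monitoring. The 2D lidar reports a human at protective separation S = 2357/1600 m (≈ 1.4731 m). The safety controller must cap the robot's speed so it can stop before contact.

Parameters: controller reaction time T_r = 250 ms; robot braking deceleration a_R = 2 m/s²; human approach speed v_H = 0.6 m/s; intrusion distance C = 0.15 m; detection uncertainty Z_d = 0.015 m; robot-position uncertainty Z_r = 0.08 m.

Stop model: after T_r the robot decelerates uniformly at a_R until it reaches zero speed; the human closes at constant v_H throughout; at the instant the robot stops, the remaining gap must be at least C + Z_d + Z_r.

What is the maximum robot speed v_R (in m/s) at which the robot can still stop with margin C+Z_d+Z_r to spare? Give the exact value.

v_R_max = 5/4 m/s = 1.2500 m/s

collect terms ⇒ (1/4)·v_R² + (11/20)·v_R + (-69/64) = 0
  disc = (11/20)² − 4·(1/4)·(-69/64) = 2209/1600 ; √disc = 47/40
  v_R = (−(11/20) + 47/40) / (2·(1/4)) = 5/4 m/s
check:
T_s = v_R/a_R = (5/4)/2 = 0.6250 s
robot covers v_R·T_r = 1.2500·0.2500 = 0.3125 m before braking
robot covers 1.2500·0.6250 − ½·2.0000·0.6250² = 0.3906 m while stopping
human closes 0.6000·0.8750 = 0.5250 m
margins: 0.1500+0.0150+0.0800 = 0.2450 m
sum ≈ 0.3125+0.3906+0.5250+0.2450 ≈ 1.4731 m = S ✓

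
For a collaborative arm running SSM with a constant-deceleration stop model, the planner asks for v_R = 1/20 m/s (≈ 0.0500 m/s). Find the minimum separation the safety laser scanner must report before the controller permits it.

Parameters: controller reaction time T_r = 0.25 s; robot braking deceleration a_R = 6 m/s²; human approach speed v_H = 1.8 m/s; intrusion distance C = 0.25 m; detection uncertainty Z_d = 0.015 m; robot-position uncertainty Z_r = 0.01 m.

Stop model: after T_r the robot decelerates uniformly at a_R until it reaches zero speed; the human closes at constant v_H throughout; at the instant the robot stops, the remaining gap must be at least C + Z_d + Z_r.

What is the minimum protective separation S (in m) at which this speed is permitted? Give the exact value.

T_s = v_R/a_R = (1/20)/6 = 0.0083 s
reaction-phase robot travel = 0.0500·0.2500 = 0.0125 m
robot covers 0.0500·0.0083 − ½·6.0000·0.0083² = 0.0002 m while stopping
person approaches 1.8000·(0.2500+0.0083) = 0.4650 m
C+Z_d+Z_r = 0.2500+0.0150+0.0100 = 0.2750 m
S_min ≈ 0.0125+0.0002+0.4650+0.2750  ⇒  S_min = 3613/4800 m

S_min = 3613/4800 m = 0.7527 m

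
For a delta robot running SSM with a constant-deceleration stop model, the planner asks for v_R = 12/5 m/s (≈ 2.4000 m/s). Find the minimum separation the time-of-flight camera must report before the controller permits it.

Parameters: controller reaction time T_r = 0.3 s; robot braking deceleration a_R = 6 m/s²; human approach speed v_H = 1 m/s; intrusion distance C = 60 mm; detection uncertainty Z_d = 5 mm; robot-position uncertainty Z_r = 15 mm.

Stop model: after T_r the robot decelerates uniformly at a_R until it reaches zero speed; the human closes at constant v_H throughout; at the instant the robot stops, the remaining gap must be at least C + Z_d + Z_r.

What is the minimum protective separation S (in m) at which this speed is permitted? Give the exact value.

braking lasts T_s = (12/5)/6 = 0.4000 s
robot in T_r: 2.4000·0.3000 = 0.7200 m
braking distance = 2.4000²/(2·6.0000) = 0.4800 m
human over T_r+T_s: 1.0000·(0.3000+0.4000) = 0.7000 m
C+Z_d+Z_r = 0.0600+0.0050+0.0150 = 0.0800 m
S_min ≈ 0.7200+0.4800+0.7000+0.0800  ⇒  S_min = 99/50 m

S_min = 99/50 m = 1.9800 m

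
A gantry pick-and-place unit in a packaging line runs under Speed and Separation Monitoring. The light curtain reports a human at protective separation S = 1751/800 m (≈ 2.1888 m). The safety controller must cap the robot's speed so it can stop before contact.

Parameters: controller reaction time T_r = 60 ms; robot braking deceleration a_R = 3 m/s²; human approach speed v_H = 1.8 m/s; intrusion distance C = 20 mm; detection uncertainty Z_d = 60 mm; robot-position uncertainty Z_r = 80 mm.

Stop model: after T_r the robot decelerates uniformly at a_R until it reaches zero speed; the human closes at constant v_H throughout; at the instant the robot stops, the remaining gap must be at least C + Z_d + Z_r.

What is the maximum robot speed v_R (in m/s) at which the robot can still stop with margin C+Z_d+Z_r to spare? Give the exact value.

v_R_max = 39/20 m/s = 1.9500 m/s

collect terms ⇒ (1/6)·v_R² + (33/50)·v_R + (-7683/4000) = 0
  disc = (33/50)² − 4·(1/6)·(-7683/4000) = 17161/10000 ; √disc = 131/100
  v_R = (−(33/50) + 131/100) / (2·(1/6)) = 39/20 m/s
check:
stop time T_s = (39/20)/3 = 0.6500 s
robot covers v_R·T_r = 1.9500·0.0600 = 0.1170 m before braking
braking distance = 1.9500²/(2·3.0000) = 0.6338 m
human closes 1.8000·0.7100 = 1.2780 m
C+Z_d+Z_r = 0.0200+0.0600+0.0800 = 0.1600 m
sum ≈ 0.1170+0.6338+1.2780+0.1600 ≈ 2.1888 m = S ✓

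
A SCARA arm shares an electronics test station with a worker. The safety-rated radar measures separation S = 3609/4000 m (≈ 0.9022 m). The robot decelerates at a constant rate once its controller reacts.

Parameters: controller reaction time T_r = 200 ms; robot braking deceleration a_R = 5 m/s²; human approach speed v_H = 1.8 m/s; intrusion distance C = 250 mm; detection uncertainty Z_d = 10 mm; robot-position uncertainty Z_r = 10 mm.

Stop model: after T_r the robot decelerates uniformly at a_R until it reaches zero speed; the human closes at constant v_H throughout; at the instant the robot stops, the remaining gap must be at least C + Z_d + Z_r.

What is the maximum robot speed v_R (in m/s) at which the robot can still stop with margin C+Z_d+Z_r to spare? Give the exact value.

at the boundary: (1/10)·v² + (14/25)·v + (-1089/4000) = 0
  disc = (14/25)² − 4·(1/10)·(-1089/4000) = 169/400 ; √disc = 13/20
  v_R = (−(14/25) + 13/20) / (2·(1/10)) = 9/20 m/s
check:
stop time T_s = (9/20)/5 = 0.0900 s
robot in T_r: 0.4500·0.2000 = 0.0900 m
robot under decel: 0.4500²/(2·5.0000) = 0.0203 m
human over T_r+T_s: 1.8000·(0.2000+0.0900) = 0.5220 m
residual clearance needed = 0.2500+0.0100+0.0100 = 0.2700 m
sum ≈ 0.0900+0.0203+0.5220+0.2700 ≈ 0.9022 m = S ✓

v_R_max = 9/20 m/s = 0.4500 m/s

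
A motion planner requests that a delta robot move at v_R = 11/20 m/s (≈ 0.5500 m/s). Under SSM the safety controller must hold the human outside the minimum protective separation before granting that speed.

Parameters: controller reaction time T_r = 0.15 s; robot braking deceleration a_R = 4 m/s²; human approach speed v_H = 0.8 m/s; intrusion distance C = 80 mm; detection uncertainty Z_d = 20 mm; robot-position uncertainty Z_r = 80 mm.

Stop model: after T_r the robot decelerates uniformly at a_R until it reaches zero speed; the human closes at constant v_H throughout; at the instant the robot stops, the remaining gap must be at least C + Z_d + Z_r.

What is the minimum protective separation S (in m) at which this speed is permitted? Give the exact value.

stop time T_s = (11/20)/4 = 0.1375 s
robot covers v_R·T_r = 0.5500·0.1500 = 0.0825 m before braking
robot covers 0.5500·0.1375 − ½·4.0000·0.1375² = 0.0378 m while stopping
person approaches 0.8000·(0.1500+0.1375) = 0.2300 m
margins: 0.0800+0.0200+0.0800 = 0.1800 m
S_min ≈ 0.0825+0.0378+0.2300+0.1800  ⇒  S_min = 1697/3200 m

S_min = 1697/3200 m = 0.5303 m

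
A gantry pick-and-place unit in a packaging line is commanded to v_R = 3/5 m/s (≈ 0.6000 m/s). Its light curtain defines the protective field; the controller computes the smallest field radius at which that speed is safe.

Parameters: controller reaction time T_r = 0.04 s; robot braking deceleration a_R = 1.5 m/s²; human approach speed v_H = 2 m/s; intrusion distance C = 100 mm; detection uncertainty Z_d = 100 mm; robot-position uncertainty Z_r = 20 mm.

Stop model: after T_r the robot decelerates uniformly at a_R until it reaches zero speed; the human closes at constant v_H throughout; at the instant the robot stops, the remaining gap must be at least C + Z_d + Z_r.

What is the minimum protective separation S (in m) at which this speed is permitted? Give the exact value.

T_s = v_R/a_R = (3/5)/(3/2) = 0.4000 s
robot in T_r: 0.6000·0.0400 = 0.0240 m
robot covers 0.6000·0.4000 − ½·1.5000·0.4000² = 0.1200 m while stopping
person approaches 2.0000·(0.0400+0.4000) = 0.8800 m
residual clearance needed = 0.1000+0.1000+0.0200 = 0.2200 m
S_min ≈ 0.0240+0.1200+0.8800+0.2200  ⇒  S_min = 311/250 m

S_min = 311/250 m = 1.2440 m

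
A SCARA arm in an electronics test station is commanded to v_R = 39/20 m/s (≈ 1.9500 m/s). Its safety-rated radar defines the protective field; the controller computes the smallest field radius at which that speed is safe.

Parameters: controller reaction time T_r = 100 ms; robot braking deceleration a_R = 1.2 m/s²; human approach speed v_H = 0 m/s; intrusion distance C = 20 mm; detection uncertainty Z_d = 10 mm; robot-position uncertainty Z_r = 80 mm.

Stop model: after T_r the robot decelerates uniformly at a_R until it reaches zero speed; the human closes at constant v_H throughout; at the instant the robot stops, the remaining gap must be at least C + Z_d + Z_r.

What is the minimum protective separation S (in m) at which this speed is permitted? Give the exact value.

S_min = 3023/1600 m = 1.8894 m

braking lasts T_s = (39/20)/(6/5) = 1.6250 s
robot covers v_R·T_r = 1.9500·0.1000 = 0.1950 m before braking
robot covers 1.9500·1.6250 − ½·1.2000·1.6250² = 1.5844 m while stopping
person approaches 0.0000·(0.1000+1.6250) = 0.0000 m
margins: 0.0200+0.0100+0.0800 = 0.1100 m
S_min ≈ 0.1950+1.5844+0.0000+0.1100  ⇒  S_min = 3023/1600 m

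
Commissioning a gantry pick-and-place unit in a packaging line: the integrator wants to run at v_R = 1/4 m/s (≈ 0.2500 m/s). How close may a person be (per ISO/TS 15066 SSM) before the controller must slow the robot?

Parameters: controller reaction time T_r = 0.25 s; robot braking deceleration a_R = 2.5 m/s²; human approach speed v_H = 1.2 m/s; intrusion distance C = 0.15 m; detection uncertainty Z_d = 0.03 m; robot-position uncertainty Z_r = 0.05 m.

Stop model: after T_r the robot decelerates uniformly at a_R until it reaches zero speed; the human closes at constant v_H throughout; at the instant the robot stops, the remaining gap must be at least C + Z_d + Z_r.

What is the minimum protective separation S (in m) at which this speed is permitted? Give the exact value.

T_s = v_R/a_R = (1/4)/(5/2) = 0.1000 s
reaction-phase robot travel = 0.2500·0.2500 = 0.0625 m
robot under decel: 0.2500²/(2·2.5000) = 0.0125 m
person approaches 1.2000·(0.2500+0.1000) = 0.4200 m
margins: 0.1500+0.0300+0.0500 = 0.2300 m
S_min ≈ 0.0625+0.0125+0.4200+0.2300  ⇒  S_min = 29/40 m

S_min = 29/40 m = 0.7250 m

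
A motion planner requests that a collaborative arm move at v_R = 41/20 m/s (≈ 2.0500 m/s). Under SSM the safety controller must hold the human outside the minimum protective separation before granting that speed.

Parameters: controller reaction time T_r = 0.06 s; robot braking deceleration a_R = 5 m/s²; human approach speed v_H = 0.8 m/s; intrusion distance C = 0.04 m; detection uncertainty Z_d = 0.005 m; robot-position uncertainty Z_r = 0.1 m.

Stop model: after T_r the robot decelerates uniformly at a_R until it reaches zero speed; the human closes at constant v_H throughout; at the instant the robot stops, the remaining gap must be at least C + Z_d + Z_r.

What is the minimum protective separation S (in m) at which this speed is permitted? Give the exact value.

stop time T_s = (41/20)/5 = 0.4100 s
robot in T_r: 2.0500·0.0600 = 0.1230 m
robot under decel: 2.0500²/(2·5.0000) = 0.4203 m
human closes 0.8000·0.4700 = 0.3760 m
margins: 0.0400+0.0050+0.1000 = 0.1450 m
S_min ≈ 0.1230+0.4203+0.3760+0.1450  ⇒  S_min = 4257/4000 m

S_min = 4257/4000 m = 1.0642 m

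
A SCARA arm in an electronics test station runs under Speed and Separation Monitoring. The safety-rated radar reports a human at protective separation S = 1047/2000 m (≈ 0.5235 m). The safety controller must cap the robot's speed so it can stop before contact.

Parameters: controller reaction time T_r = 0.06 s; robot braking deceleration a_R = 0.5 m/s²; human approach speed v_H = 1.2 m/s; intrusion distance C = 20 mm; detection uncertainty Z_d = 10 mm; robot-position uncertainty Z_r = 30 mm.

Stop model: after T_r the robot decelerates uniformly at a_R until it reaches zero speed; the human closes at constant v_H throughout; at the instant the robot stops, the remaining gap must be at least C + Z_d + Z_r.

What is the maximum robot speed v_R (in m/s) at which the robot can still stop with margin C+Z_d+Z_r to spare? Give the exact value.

collect terms ⇒ (1)·v_R² + (123/50)·v_R + (-783/2000) = 0
  disc = (123/50)² − 4·(1)·(-783/2000) = 4761/625 ; √disc = 69/25
  v_R = (−(123/50) + 69/25) / (2·(1)) = 3/20 m/s
check:
braking lasts T_s = (3/20)/(1/2) = 0.3000 s
robot covers v_R·T_r = 0.1500·0.0600 = 0.0090 m before braking
braking distance = 0.1500²/(2·0.5000) = 0.0225 m
person approaches 1.2000·(0.0600+0.3000) = 0.4320 m
residual clearance needed = 0.0200+0.0100+0.0300 = 0.0600 m
sum ≈ 0.0090+0.0225+0.4320+0.0600 ≈ 0.5235 m = S ✓

v_R_max = 3/20 m/s = 0.1500 m/s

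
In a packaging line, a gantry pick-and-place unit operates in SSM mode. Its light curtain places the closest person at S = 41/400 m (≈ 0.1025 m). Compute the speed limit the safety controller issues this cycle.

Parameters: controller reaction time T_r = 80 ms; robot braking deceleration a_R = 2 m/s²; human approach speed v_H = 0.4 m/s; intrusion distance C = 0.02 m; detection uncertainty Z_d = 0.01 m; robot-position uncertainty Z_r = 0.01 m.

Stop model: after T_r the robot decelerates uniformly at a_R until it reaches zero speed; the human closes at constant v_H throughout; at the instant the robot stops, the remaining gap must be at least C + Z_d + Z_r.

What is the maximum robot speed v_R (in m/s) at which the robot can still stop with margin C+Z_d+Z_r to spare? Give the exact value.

v_R_max = 1/10 m/s = 0.1000 m/s

quadratic (1/4)·v² + (7/25)·v + (-61/2000) = 0
  disc = (7/25)² − 4·(1/4)·(-61/2000) = 1089/10000 ; √disc = 33/100
  v_R = (−(7/25) + 33/100) / (2·(1/4)) = 1/10 m/s
check:
T_s = v_R/a_R = (1/10)/2 = 0.0500 s
robot covers v_R·T_r = 0.1000·0.0800 = 0.0080 m before braking
robot covers 0.1000·0.0500 − ½·2.0000·0.0500² = 0.0025 m while stopping
human closes 0.4000·0.1300 = 0.0520 m
margins: 0.0200+0.0100+0.0100 = 0.0400 m
sum ≈ 0.0080+0.0025+0.0520+0.0400 ≈ 0.1025 m = S ✓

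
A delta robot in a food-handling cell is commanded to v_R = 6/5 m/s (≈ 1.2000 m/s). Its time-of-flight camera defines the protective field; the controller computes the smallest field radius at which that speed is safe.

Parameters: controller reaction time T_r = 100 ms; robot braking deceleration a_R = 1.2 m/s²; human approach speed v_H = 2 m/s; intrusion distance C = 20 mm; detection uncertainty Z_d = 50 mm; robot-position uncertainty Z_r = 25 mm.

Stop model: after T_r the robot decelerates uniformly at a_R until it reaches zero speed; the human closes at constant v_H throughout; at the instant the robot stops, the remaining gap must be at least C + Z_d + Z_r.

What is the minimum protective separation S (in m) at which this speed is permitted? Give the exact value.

S_min = 603/200 m = 3.0150 m

stop time T_s = (6/5)/(6/5) = 1.0000 s
robot covers v_R·T_r = 1.2000·0.1000 = 0.1200 m before braking
braking distance = 1.2000²/(2·1.2000) = 0.6000 m
human closes 2.0000·1.1000 = 2.2000 m
margins: 0.0200+0.0500+0.0250 = 0.0950 m
S_min ≈ 0.1200+0.6000+2.2000+0.0950  ⇒  S_min = 603/200 m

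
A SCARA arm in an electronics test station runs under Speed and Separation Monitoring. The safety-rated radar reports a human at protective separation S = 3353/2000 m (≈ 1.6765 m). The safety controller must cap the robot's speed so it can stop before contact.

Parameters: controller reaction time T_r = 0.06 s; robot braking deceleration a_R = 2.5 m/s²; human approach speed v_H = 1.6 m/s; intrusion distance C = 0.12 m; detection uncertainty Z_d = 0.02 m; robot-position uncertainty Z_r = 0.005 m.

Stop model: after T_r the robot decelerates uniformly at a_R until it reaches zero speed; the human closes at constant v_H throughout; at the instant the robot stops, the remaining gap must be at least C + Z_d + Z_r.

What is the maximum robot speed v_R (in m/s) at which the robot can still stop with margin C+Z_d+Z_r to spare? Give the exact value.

at the boundary: (1/5)·v² + (7/10)·v + (-2871/2000) = 0
  disc = (7/10)² − 4·(1/5)·(-2871/2000) = 1024/625 ; √disc = 32/25
  v_R = (−(7/10) + 32/25) / (2·(1/5)) = 29/20 m/s
check:
T_s = v_R/a_R = (29/20)/(5/2) = 0.5800 s
reaction-phase robot travel = 1.4500·0.0600 = 0.0870 m
robot under decel: 1.4500²/(2·2.5000) = 0.4205 m
human over T_r+T_s: 1.6000·(0.0600+0.5800) = 1.0240 m
margins: 0.1200+0.0200+0.0050 = 0.1450 m
sum ≈ 0.0870+0.4205+1.0240+0.1450 ≈ 1.6765 m = S ✓

v_R_max = 29/20 m/s = 1.4500 m/s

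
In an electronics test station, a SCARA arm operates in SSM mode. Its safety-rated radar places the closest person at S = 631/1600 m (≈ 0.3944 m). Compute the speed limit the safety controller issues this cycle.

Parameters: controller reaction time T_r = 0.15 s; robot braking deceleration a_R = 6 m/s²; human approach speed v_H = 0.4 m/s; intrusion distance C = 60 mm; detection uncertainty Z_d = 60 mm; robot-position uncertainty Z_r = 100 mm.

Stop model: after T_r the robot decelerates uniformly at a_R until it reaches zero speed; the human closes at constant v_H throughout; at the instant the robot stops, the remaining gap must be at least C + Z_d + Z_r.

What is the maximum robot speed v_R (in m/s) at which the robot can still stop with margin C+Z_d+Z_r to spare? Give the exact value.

v_R_max = 9/20 m/s = 0.4500 m/s

at the boundary: (1/12)·v² + (13/60)·v + (-183/1600) = 0
  disc = (13/60)² − 4·(1/12)·(-183/1600) = 49/576 ; √disc = 7/24
  v_R = (−(13/60) + 7/24) / (2·(1/12)) = 9/20 m/s
check:
T_s = v_R/a_R = (9/20)/6 = 0.0750 s
robot covers v_R·T_r = 0.4500·0.1500 = 0.0675 m before braking
robot under decel: 0.4500²/(2·6.0000) = 0.0169 m
person approaches 0.4000·(0.1500+0.0750) = 0.0900 m
margins: 0.0600+0.0600+0.1000 = 0.2200 m
sum ≈ 0.0675+0.0169+0.0900+0.2200 ≈ 0.3944 m = S ✓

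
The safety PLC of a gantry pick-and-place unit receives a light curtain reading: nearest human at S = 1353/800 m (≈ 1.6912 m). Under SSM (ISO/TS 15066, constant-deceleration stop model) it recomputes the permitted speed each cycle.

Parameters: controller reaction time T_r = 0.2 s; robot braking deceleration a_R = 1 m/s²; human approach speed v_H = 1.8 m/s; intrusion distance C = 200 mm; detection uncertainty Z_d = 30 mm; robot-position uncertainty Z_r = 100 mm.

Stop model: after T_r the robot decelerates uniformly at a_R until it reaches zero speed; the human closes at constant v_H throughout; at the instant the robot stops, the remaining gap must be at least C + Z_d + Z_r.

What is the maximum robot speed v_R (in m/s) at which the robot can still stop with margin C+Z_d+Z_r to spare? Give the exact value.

collect terms ⇒ (1/2)·v_R² + (2)·v_R + (-801/800) = 0
  disc = (2)² − 4·(1/2)·(-801/800) = 2401/400 ; √disc = 49/20
  v_R = (−(2) + 49/20) / (2·(1/2)) = 9/20 m/s
check:
T_s = v_R/a_R = (9/20)/1 = 0.4500 s
robot covers v_R·T_r = 0.4500·0.2000 = 0.0900 m before braking
braking distance = 0.4500²/(2·1.0000) = 0.1013 m
person approaches 1.8000·(0.2000+0.4500) = 1.1700 m
residual clearance needed = 0.2000+0.0300+0.1000 = 0.3300 m
sum ≈ 0.0900+0.1013+1.1700+0.3300 ≈ 1.6912 m = S ✓

v_R_max = 9/20 m/s = 0.4500 m/s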